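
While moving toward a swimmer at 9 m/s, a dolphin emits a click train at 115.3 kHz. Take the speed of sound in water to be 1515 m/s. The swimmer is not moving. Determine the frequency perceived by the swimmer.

116.0 kHz

With the source moving toward a stationary observer, f' = f · v/(v − v_s).
f' = 115.3 × 1515/(1515 − 9) = 115.3 × 1515/1506 ≈ 116.0 kHz.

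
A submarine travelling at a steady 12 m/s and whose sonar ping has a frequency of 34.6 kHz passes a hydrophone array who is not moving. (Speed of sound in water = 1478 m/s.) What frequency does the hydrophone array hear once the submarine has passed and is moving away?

Receding: f₂ = f · v/(v + v_s) = 34.6 × 1478/1490 ≈ 34.3 kHz.

34.3 kHz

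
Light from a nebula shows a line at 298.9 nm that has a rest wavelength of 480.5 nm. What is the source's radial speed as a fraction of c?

0.442c

λ'/λ₀ = 0.6221 < 1 (blueshift), so the source is approaching.
λ'/λ₀ = √((1 − β)/(1 + β)) for an approaching source ⇒ β = (1 − r²)/(1 + r²) with r = λ'/λ₀.
β = (1 − 0.3870)/(1 + 0.3870) ≈ 0.442.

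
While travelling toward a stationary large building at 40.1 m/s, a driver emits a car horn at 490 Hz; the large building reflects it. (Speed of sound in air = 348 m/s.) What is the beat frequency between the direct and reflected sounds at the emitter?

The large building receives the sound from a moving source: f₁ = f₀ · v/(v − v_e) = 490 × 348/307.9 ≈ 553.8 Hz.
On the return leg the driver is a moving observer: f₂ = f₁ · (v + v_e)/v = 553.8 × 388.1/348 ≈ 617.6 Hz.
Beat against the emitted tone: |f₂ − f₀| = 2v_e·f₀/(v − v_e) = 2 × 40.1 × 490/307.9 ≈ 128 Hz.

128 Hz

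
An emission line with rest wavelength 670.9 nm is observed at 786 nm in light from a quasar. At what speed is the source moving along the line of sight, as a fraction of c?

λ'/λ₀ = 1.1716 > 1 (redshift), so the source is receding.
λ'/λ₀ = √((1 + β)/(1 − β)) for a receding source ⇒ β = (r² − 1)/(r² + 1) with r = λ'/λ₀.
β = (1.3726 − 1)/(1.3726 + 1) ≈ 0.157.

0.157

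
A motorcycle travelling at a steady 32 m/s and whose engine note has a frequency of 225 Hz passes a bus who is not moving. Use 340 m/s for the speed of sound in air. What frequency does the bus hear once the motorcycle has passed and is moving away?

206 Hz

Receding: f₂ = f · v/(v + v_s) = 225 × 340/372 ≈ 206 Hz.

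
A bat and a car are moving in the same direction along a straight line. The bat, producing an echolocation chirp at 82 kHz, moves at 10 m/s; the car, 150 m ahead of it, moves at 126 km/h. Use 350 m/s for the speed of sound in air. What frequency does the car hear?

76.0 kHz

126 km/h = 35 m/s.
The car is ahead, so the bat is moving toward it while the car is moving away from the bat.
Both move, so f' = f · (v − v_o)/(v − v_s).
f' = 82 × (350 − 35)/(350 − 10) = 82 × 315/340 ≈ 76.0 kHz.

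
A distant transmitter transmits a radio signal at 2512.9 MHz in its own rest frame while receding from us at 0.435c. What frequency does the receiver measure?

1576.8 MHz

Relativistic Doppler for frequency: f' = f₀ · √((1 − β)/(1 + β)).
f' = 2512.9 × √(0.5650/1.4350) = 2512.9 × 0.62748 ≈ 1576.8 MHz.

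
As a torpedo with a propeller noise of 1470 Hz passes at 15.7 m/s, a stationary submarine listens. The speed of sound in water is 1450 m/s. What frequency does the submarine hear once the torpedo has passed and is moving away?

Receding: f₂ = f · v/(v + v_s) = 1470 × 1450/1465.7 ≈ 1454 Hz.

1454 Hz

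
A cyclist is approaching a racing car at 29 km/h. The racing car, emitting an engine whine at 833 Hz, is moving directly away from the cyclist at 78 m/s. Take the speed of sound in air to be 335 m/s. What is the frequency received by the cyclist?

29 km/h = 8.056 m/s.
Both move, so f' = f · (v + v_o)/(v + v_s).
f' = 833 × (335 + 8.056)/(335 + 78) = 833 × 343.06/413 ≈ 692 Hz.

692 Hz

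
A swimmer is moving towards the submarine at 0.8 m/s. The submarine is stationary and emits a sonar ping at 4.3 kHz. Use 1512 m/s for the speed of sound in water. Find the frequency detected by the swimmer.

4.30 kHz

Only the observer moves, toward the source, so f' = f · (v + v_o)/v.
f' = 4.3 × (1512 + 0.8)/1512 = 4.3 × 1512.8/1512 ≈ 4.30 kHz.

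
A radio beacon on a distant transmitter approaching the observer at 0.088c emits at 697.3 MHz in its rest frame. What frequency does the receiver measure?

Relativistic Doppler for frequency: f' = f₀ · √((1 + β)/(1 − β)).
f' = 697.3 × √(1.0880/0.9120) = 697.3 × 1.09224 ≈ 761.6 MHz.

761.6 MHz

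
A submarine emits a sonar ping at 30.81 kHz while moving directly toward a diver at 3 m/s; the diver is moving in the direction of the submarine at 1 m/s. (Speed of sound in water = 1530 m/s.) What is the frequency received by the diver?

30.9 kHz

With source approaching and observer approaching, f' = f · (v + v_o)/(v − v_s).
f' = 30.81 × (1530 + 1)/(1530 − 3) = 30.81 × 1531/1527 ≈ 30.9 kHz.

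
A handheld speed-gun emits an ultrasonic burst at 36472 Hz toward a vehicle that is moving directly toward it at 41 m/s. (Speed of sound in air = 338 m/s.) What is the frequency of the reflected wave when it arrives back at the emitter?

The vehicle first receives the wave as a moving observer: f₁ = f₀ · (v + u)/v = 36472 × (338 + 41)/338 ≈ 40896 Hz.
The reflection then acts as a moving source: f₂ = f₁ · v/(v − u) ≈ 46542 Hz.
Equivalently f₂ = f₀ · (v + u)/(v − u).

46542 Hz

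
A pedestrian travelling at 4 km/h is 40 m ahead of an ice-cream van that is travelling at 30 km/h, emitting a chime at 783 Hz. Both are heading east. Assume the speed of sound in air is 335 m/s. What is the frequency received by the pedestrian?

800 Hz

30 km/h = 8.333 m/s; 4 km/h = 1.111 m/s.
The pedestrian is ahead, so the ice-cream van is moving toward it while the pedestrian is moving away from the ice-cream van.
General Doppler shift: f' = f · (v − v_o)/(v − v_s).
f' = 783 × (335 − 1.111)/(335 − 8.333) = 783 × 333.89/326.67 ≈ 800 Hz.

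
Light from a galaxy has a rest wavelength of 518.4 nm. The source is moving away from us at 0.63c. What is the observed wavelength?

1088.1 nm

Relativistic Doppler for wavelength: λ' = λ₀ · √((1 + β)/(1 − β)).
λ' = 518.4 × √(1.6300/0.3700) = 518.4 × 2.09891 ≈ 1088.1 nm.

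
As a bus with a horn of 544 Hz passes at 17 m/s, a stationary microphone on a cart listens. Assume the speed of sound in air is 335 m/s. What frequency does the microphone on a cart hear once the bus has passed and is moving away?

518 Hz

Receding: f₂ = f · v/(v + v_s) = 544 × 335/352 ≈ 518 Hz.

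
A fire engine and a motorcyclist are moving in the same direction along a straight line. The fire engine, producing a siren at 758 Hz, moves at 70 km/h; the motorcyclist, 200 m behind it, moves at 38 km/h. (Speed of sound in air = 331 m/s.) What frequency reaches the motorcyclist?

739 Hz

70 km/h = 19.44 m/s; 38 km/h = 10.56 m/s.
The motorcyclist is behind, so the fire engine is moving away from it while the motorcyclist is moving toward the fire engine.
With source receding and observer approaching, f' = f · (v + v_o)/(v + v_s).
f' = 758 × (331 + 10.56)/(331 + 19.44) = 758 × 341.56/350.44 ≈ 739 Hz.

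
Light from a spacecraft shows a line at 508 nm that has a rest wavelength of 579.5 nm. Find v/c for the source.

0.131c

λ'/λ₀ = 0.8766 < 1 (blueshift), so the source is approaching.
λ'/λ₀ = √((1 − β)/(1 + β)) for an approaching source ⇒ β = (1 − r²)/(1 + r²) with r = λ'/λ₀.
β = (1 − 0.7685)/(1 + 0.7685) ≈ 0.131.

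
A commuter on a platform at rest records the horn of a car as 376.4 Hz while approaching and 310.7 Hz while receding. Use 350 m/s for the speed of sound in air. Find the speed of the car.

f₁/f₂ = (v + v_s)/(v − v_s), so v_s = v · (f₁ − f₂)/(f₁ + f₂).
v_s = 350 × (376.4 − 310.7)/(376.4 + 310.7) = 350 × 65.7/687.1 ≈ 33 m/s.

33 m/s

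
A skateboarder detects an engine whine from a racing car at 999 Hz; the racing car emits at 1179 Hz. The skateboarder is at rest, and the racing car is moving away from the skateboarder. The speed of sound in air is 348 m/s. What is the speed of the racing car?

63 m/s

f' = f · v/(v + v_s) ⇒ v_s = v · |1 − f/f'|.
v_s = 348 × |1 − 1179/999| = 348 × 0.1802 ≈ 63 m/s.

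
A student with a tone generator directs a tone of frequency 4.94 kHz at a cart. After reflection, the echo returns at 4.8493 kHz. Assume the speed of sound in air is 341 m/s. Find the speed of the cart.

Double Doppler shift off a moving reflector: f₂ = f₀ · (v + u)/(v − u) (u > 0 toward emitter).
Rearranging, u = v · (f₂ − f₀)/(f₂ + f₀) = 341 × -0.0907/9.7893 ≈ -3.2 m/s.
So the cart is moving at 3.2 m/s away from the emitter.

3.2 m/s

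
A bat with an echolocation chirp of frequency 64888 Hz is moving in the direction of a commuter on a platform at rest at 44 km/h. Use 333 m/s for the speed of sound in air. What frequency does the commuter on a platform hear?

67360 Hz

44 km/h = 12.22 m/s.
With the source moving toward a stationary observer, f' = f · v/(v − v_s).
f' = 64888 × 333/(333 − 12.22) = 64888 × 333/320.8 ≈ 67360 Hz.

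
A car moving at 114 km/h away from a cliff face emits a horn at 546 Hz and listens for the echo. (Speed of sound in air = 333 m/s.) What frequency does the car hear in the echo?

114 km/h = 31.67 m/s.
The cliff face receives the sound from a moving source: f₁ = f₀ · v/(v + v_e) = 546 × 333/364.67 ≈ 499 Hz.
On the return leg the car is a moving observer: f₂ = f₁ · (v − v_e)/v = 499 × 301.33/333 ≈ 451 Hz.
Equivalently f₂ = f₀ · (v − v_e)/(v + v_e).

451 Hz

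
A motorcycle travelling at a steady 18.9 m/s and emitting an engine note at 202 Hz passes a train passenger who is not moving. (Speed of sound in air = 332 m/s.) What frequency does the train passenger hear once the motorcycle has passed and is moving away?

Receding: f₂ = f · v/(v + v_s) = 202 × 332/350.9 ≈ 191 Hz.

191 Hz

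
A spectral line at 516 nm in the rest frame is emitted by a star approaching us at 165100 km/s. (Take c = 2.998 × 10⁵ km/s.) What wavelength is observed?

β = v/c = 165100/299800 = 0.5507.
Relativistic Doppler for wavelength: λ' = λ₀ · √((1 − β)/(1 + β)).
λ' = 516 × √(0.4493/1.5507) = 516 × 0.53827 ≈ 277.7 nm.

277.7 nm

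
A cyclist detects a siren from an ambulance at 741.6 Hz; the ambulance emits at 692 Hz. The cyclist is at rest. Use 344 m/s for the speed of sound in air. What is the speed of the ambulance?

23.0 m/s

f' > f, so the ambulance is approaching.
f' = f · v/(v − v_s) ⇒ v_s = v · |1 − f/f'|.
v_s = 344 × |1 − 692/741.6| = 344 × 0.06688 ≈ 23.0 m/s.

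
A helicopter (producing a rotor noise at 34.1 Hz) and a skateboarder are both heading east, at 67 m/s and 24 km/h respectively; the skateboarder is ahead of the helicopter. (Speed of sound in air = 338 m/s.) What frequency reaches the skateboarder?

24 km/h = 6.667 m/s.
The skateboarder is ahead, so the helicopter is moving toward it while the skateboarder is moving away from the helicopter.
With source approaching and observer receding, f' = f · (v − v_o)/(v − v_s).
f' = 34.1 × (338 − 6.667)/(338 − 67) = 34.1 × 331.33/271 ≈ 41.7 Hz.

41.7 Hz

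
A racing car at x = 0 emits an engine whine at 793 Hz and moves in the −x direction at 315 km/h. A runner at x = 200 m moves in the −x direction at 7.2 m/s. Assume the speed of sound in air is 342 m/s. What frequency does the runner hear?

315 km/h = 87.5 m/s.
The observer lies on the +x side, so the source is heading away from the observer and the observer is heading toward the source.
Both move, so f' = f · (v + v_o)/(v + v_s).
f' = 793 × (342 + 7.2)/(342 + 87.5) = 793 × 349.2/429.5 ≈ 645 Hz.

645 Hz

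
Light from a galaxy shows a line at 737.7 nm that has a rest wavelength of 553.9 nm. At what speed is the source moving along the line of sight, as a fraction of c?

0.279

λ'/λ₀ = 1.3318 > 1 (redshift), so the source is receding.
λ'/λ₀ = √((1 + β)/(1 − β)) for a receding source ⇒ β = (r² − 1)/(r² + 1) with r = λ'/λ₀.
β = (1.7738 − 1)/(1.7738 + 1) ≈ 0.279.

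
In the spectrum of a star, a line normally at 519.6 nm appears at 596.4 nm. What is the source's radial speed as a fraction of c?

0.137

λ'/λ₀ = 1.1478 > 1 (redshift), so the source is receding.
λ'/λ₀ = √((1 + β)/(1 − β)) for a receding source ⇒ β = (r² − 1)/(r² + 1) with r = λ'/λ₀.
β = (1.3175 − 1)/(1.3175 + 1) ≈ 0.137.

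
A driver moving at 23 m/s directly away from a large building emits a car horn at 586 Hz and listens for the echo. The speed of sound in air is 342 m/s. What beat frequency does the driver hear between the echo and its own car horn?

74 Hz

The large building receives the sound from a moving source: f₁ = f₀ · v/(v + v_e) = 586 × 342/365 ≈ 549.1 Hz.
On the return leg the driver is a moving observer: f₂ = f₁ · (v − v_e)/v = 549.1 × 319/342 ≈ 512.1 Hz.
Beat against the emitted tone: |f₂ − f₀| = 2v_e·f₀/(v + v_e) = 2 × 23 × 586/365 ≈ 74 Hz.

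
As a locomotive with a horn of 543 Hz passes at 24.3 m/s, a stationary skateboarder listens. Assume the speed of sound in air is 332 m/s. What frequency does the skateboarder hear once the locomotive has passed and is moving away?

506 Hz

Receding: f₂ = f · v/(v + v_s) = 543 × 332/356.3 ≈ 506 Hz.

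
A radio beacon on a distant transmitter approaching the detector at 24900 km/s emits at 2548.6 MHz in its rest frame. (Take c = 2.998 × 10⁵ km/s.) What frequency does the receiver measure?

2769.8 MHz

β = v/c = 24900/299800 = 0.0831.
Relativistic Doppler for frequency: f' = f₀ · √((1 + β)/(1 − β)).
f' = 2548.6 × √(1.0831/0.9169) = 2548.6 × 1.08681 ≈ 2769.8 MHz.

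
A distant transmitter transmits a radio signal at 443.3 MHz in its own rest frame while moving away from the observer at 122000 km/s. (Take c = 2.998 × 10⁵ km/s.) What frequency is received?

287.8 MHz

β = v/c = 122000/299800 = 0.4069.
Relativistic Doppler for frequency: f' = f₀ · √((1 − β)/(1 + β)).
f' = 443.3 × √(0.5931/1.4069) = 443.3 × 0.64925 ≈ 287.8 MHz.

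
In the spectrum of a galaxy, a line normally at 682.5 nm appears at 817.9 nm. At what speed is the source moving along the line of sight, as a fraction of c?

λ'/λ₀ = 1.1984 > 1 (redshift), so the source is receding.
λ'/λ₀ = √((1 + β)/(1 − β)) for a receding source ⇒ β = (r² − 1)/(r² + 1) with r = λ'/λ₀.
β = (1.4361 − 1)/(1.4361 + 1) ≈ 0.179.

0.179c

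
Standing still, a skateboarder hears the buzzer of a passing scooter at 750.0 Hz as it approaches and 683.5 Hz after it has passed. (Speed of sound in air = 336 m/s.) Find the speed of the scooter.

15.6 m/s

f₁/f₂ = (v + v_s)/(v − v_s), so v_s = v · (f₁ − f₂)/(f₁ + f₂).
v_s = 336 × (750.0 − 683.5)/(750.0 + 683.5) = 336 × 66.5/1433.5 ≈ 15.6 m/s.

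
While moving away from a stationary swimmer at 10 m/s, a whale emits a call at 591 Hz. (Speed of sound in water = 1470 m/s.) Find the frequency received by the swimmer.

Moving source, stationary observer: f' = f · v/(v + v_s) since the source is receding.
f' = 591 × 1470/(1470 + 10) = 591 × 1470/1480 ≈ 587 Hz.

587 Hz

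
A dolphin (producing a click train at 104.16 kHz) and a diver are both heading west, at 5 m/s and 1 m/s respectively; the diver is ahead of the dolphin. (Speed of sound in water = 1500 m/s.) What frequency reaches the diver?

104.4 kHz

The diver is ahead, so the dolphin is moving toward it while the diver is moving away from the dolphin.
Both move, so f' = f · (v − v_o)/(v − v_s).
f' = 104.16 × (1500 − 1)/(1500 − 5) = 104.16 × 1499/1495 ≈ 104.4 kHz.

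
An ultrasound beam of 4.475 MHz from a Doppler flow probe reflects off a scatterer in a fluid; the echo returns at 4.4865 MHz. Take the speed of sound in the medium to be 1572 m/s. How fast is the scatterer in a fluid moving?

2.02 m/s

Double Doppler shift off a moving reflector: f₂ = f₀ · (v + u)/(v − u) (u > 0 toward emitter).
Rearranging, u = v · (f₂ − f₀)/(f₂ + f₀) = 1572 × 0.0115/8.9615 ≈ 2.02 m/s.
So the scatterer in a fluid is moving at 2.02 m/s toward the emitter.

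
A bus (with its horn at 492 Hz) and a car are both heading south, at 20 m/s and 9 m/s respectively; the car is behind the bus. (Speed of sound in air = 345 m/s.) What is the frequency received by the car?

477 Hz

The car is behind, so the bus is moving away from it while the car is moving toward the bus.
With source receding and observer approaching, f' = f · (v + v_o)/(v + v_s).
f' = 492 × (345 + 9)/(345 + 20) = 492 × 354/365 ≈ 477 Hz.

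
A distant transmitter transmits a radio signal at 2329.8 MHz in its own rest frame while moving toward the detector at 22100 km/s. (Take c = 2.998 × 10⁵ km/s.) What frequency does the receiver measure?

2508.4 MHz

β = v/c = 22100/299800 = 0.0737.
Relativistic Doppler for frequency: f' = f₀ · √((1 + β)/(1 − β)).
f' = 2329.8 × √(1.0737/0.9263) = 2329.8 × 1.07665 ≈ 2508.4 MHz.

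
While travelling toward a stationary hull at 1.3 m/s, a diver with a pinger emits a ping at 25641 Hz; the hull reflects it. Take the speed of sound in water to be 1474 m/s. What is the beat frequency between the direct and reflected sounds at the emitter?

45.3 Hz

The hull receives the sound from a moving source: f₁ = f₀ · v/(v − v_e) = 25641 × 1474/1472.7 ≈ 25663.6 Hz.
On the return leg the diver with a pinger is a moving observer: f₂ = f₁ · (v + v_e)/v = 25663.6 × 1475.3/1474 ≈ 25686.3 Hz.
Beat against the emitted tone: |f₂ − f₀| = 2v_e·f₀/(v − v_e) = 2 × 1.3 × 25641/1472.7 ≈ 45.3 Hz.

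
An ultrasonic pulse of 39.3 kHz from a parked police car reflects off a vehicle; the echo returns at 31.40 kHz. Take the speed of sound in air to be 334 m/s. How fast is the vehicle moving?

Double Doppler shift off a moving reflector: f₂ = f₀ · (v + u)/(v − u) (u > 0 toward emitter).
Rearranging, u = v · (f₂ − f₀)/(f₂ + f₀) = 334 × -7.90/70.70 ≈ -37 m/s.
So the vehicle is moving at 37 m/s away from the emitter.

37 m/s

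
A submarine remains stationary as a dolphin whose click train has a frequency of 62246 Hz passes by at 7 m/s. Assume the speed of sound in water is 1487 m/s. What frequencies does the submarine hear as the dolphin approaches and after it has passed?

62540 Hz approaching; 61954 Hz receding

Approaching: f₁ = f · v/(v − v_s) = 62246 × 1487/1480 ≈ 62540 Hz.
Receding: f₂ = f · v/(v + v_s) = 62246 × 1487/1494 ≈ 61954 Hz.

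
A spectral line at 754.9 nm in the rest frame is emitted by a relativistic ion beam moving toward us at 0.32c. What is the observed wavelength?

541.8 nm

Relativistic Doppler for wavelength: λ' = λ₀ · √((1 − β)/(1 + β)).
λ' = 754.9 × √(0.6800/1.3200) = 754.9 × 0.71774 ≈ 541.8 nm.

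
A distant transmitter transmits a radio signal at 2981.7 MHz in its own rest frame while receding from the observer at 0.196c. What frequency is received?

Relativistic Doppler for frequency: f' = f₀ · √((1 − β)/(1 + β)).
f' = 2981.7 × √(0.8040/1.1960) = 2981.7 × 0.81990 ≈ 2444.7 MHz.

2444.7 MHz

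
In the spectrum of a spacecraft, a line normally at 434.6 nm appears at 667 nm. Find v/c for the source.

λ'/λ₀ = 1.5347 > 1 (redshift), so the source is receding.
λ'/λ₀ = √((1 + β)/(1 − β)) for a receding source ⇒ β = (r² − 1)/(r² + 1) with r = λ'/λ₀.
β = (2.3554 − 1)/(2.3554 + 1) ≈ 0.404.

0.404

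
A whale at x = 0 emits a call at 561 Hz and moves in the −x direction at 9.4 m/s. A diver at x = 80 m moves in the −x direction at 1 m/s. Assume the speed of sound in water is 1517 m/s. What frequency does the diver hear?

The observer lies on the +x side, so the source is heading away from the observer and the observer is heading toward the source.
General Doppler shift: f' = f · (v + v_o)/(v + v_s).
f' = 561 × (1517 + 1)/(1517 + 9.4) = 561 × 1518/1526.4 ≈ 558 Hz.

558 Hz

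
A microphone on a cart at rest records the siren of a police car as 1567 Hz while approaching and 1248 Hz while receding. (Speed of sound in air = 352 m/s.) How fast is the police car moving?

f₁/f₂ = (v + v_s)/(v − v_s), so v_s = v · (f₁ − f₂)/(f₁ + f₂).
v_s = 352 × (1567 − 1248)/(1567 + 1248) = 352 × 319/2815 ≈ 40 m/s.

40 m/s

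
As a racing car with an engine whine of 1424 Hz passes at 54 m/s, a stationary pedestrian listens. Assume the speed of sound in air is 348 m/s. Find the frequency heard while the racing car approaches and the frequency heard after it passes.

Approaching: f₁ = f · v/(v − v_s) = 1424 × 348/294 ≈ 1686 Hz.
Receding: f₂ = f · v/(v + v_s) = 1424 × 348/402 ≈ 1233 Hz.

1686 Hz approaching; 1233 Hz receding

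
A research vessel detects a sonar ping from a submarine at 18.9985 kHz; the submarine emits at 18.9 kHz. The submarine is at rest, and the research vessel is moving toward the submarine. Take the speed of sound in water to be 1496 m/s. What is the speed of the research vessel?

f' = f · (v + v_o)/v ⇒ v_o = v · |f'/f − 1|.
v_o = 1496 × |18.9985/18.9 − 1| = 1496 × 0.005212 ≈ 7.8 m/s.

7.8 m/s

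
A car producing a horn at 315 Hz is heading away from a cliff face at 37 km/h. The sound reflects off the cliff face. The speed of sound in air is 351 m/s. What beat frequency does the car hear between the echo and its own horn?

17.9 Hz

37 km/h = 10.28 m/s.
The cliff face receives the sound from a moving source: f₁ = f₀ · v/(v + v_e) = 315 × 351/361.28 ≈ 306.04 Hz.
On the return leg the car is a moving observer: f₂ = f₁ · (v − v_e)/v = 306.04 × 340.72/351 ≈ 297.08 Hz.
Beat against the emitted tone: |f₂ − f₀| = 2v_e·f₀/(v + v_e) = 2 × 10.28 × 315/361.28 ≈ 17.9 Hz.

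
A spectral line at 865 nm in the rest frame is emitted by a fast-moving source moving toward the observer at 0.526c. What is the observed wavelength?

Relativistic Doppler for wavelength: λ' = λ₀ · √((1 − β)/(1 + β)).
λ' = 865 × √(0.4740/1.5260) = 865 × 0.55733 ≈ 482.1 nm.

482.1 nm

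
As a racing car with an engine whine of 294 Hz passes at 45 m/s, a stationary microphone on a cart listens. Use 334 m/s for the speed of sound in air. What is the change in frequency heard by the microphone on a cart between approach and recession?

Approaching: f₁ = f · v/(v − v_s) = 294 × 334/289 ≈ 339.8 Hz.
Receding: f₂ = f · v/(v + v_s) = 294 × 334/379 ≈ 259.1 Hz.
Drop: f₁ − f₂ = 2f·v·v_s/(v² − v_s²) = 2 × 294 × 334 × 45/(334² − 45²) ≈ 80.7 Hz.

80.7 Hz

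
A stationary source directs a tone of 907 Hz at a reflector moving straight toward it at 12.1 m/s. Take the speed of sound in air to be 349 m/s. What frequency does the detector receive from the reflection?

The reflector first receives the wave as a moving observer: f₁ = f₀ · (v + u)/v = 907 × (349 + 12.1)/349 ≈ 938 Hz.
On reflection it acts as a source moving toward the stationary detector: f₂ = f₁ · v/(v − u) = 938 × 349/336.9 ≈ 972 Hz.

972 Hz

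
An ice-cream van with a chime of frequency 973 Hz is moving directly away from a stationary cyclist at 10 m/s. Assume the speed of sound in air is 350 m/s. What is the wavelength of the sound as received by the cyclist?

37.0 cm

With the source moving away from a stationary observer, f' = f · v/(v + v_s).
f' = 973 × 350/(350 + 10) ≈ 946 Hz.
λ' = v/f' = 350/945.972 ≈ 37.0 cm.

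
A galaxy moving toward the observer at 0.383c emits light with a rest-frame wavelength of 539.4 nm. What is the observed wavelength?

360.3 nm

Relativistic Doppler for wavelength: λ' = λ₀ · √((1 − β)/(1 + β)).
λ' = 539.4 × √(0.6170/1.3830) = 539.4 × 0.66793 ≈ 360.3 nm.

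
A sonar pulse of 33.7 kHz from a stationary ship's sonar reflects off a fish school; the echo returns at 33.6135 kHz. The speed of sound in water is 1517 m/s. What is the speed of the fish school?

1.95 m/s

Double Doppler shift off a moving reflector: f₂ = f₀ · (v + u)/(v − u) (u > 0 toward emitter).
Rearranging, u = v · (f₂ − f₀)/(f₂ + f₀) = 1517 × -0.0865/67.3135 ≈ -1.95 m/s.
So the fish school is moving at 1.95 m/s away from the emitter.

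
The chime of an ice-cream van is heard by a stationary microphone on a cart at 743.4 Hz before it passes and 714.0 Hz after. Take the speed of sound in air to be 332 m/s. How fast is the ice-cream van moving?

6.7 m/s

f₁/f₂ = (v + v_s)/(v − v_s), so v_s = v · (f₁ − f₂)/(f₁ + f₂).
v_s = 332 × (743.4 − 714.0)/(743.4 + 714.0) = 332 × 29.4/1457.4 ≈ 6.7 m/s.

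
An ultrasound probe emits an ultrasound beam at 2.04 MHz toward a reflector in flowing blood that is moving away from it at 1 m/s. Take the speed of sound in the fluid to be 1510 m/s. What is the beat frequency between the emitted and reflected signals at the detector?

The reflector in flowing blood first receives the wave as a moving observer: f₁ = f₀ · (v − u)/v = 2.04 × (1510 − 1)/1510 ≈ 2.03865 MHz.
On reflection it acts as a source moving away from the stationary detector: f₂ = f₁ · v/(v + u) = 2.03865 × 1510/1511 ≈ 2.03730 MHz.
Beat frequency (with f₀ = 2040000 Hz): |f₂ − f₀| = 2u·f₀/(v + u) = 2 × 1 × 2040000/1511 ≈ 2700 Hz.

2700 Hz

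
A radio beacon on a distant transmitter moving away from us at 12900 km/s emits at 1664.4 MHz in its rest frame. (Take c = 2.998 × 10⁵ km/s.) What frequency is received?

β = v/c = 12900/299800 = 0.0430.
Relativistic Doppler for frequency: f' = f₀ · √((1 − β)/(1 + β)).
f' = 1664.4 × √(0.9570/1.0430) = 1664.4 × 0.95786 ≈ 1594.3 MHz.

1594.3 MHz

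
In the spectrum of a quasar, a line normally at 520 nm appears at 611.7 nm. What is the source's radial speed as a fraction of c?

λ'/λ₀ = 1.1763 > 1 (redshift), so the source is receding.
λ'/λ₀ = √((1 + β)/(1 − β)) for a receding source ⇒ β = (r² − 1)/(r² + 1) with r = λ'/λ₀.
β = (1.3838 − 1)/(1.3838 + 1) ≈ 0.161.

0.161c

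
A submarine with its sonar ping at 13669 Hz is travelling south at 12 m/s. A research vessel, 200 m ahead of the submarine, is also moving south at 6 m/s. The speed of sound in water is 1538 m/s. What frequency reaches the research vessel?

The research vessel is ahead, so the submarine is moving toward it while the research vessel is moving away from the submarine.
Both move, so f' = f · (v − v_o)/(v − v_s).
f' = 13669 × (1538 − 6)/(1538 − 12) = 13669 × 1532/1526 ≈ 13723 Hz.

13723 Hz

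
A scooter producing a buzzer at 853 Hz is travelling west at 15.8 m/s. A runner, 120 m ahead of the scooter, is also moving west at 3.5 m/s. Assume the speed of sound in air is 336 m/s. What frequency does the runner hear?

The runner is ahead, so the scooter is moving toward it while the runner is moving away from the scooter.
With source approaching and observer receding, f' = f · (v − v_o)/(v − v_s).
f' = 853 × (336 − 3.5)/(336 − 15.8) = 853 × 332.5/320.2 ≈ 886 Hz.

886 Hz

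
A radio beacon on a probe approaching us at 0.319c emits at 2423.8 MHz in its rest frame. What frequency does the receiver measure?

3373.2 MHz

Relativistic Doppler for frequency: f' = f₀ · √((1 + β)/(1 − β)).
f' = 2423.8 × √(1.3190/0.6810) = 2423.8 × 1.39171 ≈ 3373.2 MHz.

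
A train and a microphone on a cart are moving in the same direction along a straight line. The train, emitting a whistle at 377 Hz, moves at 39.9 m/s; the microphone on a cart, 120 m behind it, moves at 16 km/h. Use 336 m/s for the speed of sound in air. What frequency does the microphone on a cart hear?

16 km/h = 4.444 m/s.
The microphone on a cart is behind, so the train is moving away from it while the microphone on a cart is moving toward the train.
Both move, so f' = f · (v + v_o)/(v + v_s).
f' = 377 × (336 + 4.444)/(336 + 39.9) = 377 × 340.44/375.9 ≈ 341 Hz.

341 Hz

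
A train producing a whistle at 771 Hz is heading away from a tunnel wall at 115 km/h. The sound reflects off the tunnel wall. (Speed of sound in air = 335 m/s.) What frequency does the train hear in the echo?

115 km/h = 31.94 m/s.
The tunnel wall receives the sound from a moving source: f₁ = f₀ · v/(v + v_e) = 771 × 335/366.94 ≈ 704 Hz.
On the return leg the train is a moving observer: f₂ = f₁ · (v − v_e)/v = 704 × 303.06/335 ≈ 637 Hz.

637 Hz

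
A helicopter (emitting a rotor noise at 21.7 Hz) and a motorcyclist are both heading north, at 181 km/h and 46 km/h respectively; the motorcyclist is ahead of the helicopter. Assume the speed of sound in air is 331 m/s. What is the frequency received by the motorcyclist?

181 km/h = 50.28 m/s; 46 km/h = 12.78 m/s.
The motorcyclist is ahead, so the helicopter is moving toward it while the motorcyclist is moving away from the helicopter.
General Doppler shift: f' = f · (v − v_o)/(v − v_s).
f' = 21.7 × (331 − 12.78)/(331 − 50.28) = 21.7 × 318.22/280.72 ≈ 24.6 Hz.

24.6 Hz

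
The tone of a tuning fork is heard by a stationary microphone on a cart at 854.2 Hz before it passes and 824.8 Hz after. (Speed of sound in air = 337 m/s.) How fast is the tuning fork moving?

5.9 m/s

f₁/f₂ = (v + v_s)/(v − v_s), so v_s = v · (f₁ − f₂)/(f₁ + f₂).
v_s = 337 × (854.2 − 824.8)/(854.2 + 824.8) = 337 × 29.4/1679.0 ≈ 5.9 m/s.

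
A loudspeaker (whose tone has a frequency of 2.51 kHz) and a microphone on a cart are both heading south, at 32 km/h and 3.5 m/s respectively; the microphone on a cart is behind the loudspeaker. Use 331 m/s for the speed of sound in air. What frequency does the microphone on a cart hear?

32 km/h = 8.889 m/s.
The microphone on a cart is behind, so the loudspeaker is moving away from it while the microphone on a cart is moving toward the loudspeaker.
Both move, so f' = f · (v + v_o)/(v + v_s).
f' = 2.51 × (331 + 3.5)/(331 + 8.889) = 2.51 × 334.5/339.89 ≈ 2.47 kHz.

2.47 kHz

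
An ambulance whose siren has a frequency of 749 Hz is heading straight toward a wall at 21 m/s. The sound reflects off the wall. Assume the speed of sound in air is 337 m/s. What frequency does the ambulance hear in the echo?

The wall receives the sound from a moving source: f₁ = f₀ · v/(v − v_e) = 749 × 337/316 ≈ 799 Hz.
On the return leg the ambulance is a moving observer: f₂ = f₁ · (v + v_e)/v = 799 × 358/337 ≈ 849 Hz.
Equivalently f₂ = f₀ · (v + v_e)/(v − v_e).

849 Hz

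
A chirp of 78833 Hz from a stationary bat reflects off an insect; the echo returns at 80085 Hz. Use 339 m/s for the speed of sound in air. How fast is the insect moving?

Double Doppler shift off a moving reflector: f₂ = f₀ · (v + u)/(v − u) (u > 0 toward emitter).
Rearranging, u = v · (f₂ − f₀)/(f₂ + f₀) = 339 × 1252/158918 ≈ 2.67 m/s.
So the insect is moving at 2.67 m/s toward the emitter.

2.67 m/s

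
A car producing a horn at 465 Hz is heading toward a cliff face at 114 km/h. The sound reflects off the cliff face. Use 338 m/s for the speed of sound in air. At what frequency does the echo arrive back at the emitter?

561 Hz

114 km/h = 31.67 m/s.
The cliff face receives the sound from a moving source: f₁ = f₀ · v/(v − v_e) = 465 × 338/306.33 ≈ 513 Hz.
On the return leg the car is a moving observer: f₂ = f₁ · (v + v_e)/v = 513 × 369.67/338 ≈ 561 Hz.
Equivalently f₂ = f₀ · (v + v_e)/(v − v_e).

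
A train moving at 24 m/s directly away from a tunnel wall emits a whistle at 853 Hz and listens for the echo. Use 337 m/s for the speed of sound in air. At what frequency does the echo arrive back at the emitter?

The tunnel wall receives the sound from a moving source: f₁ = f₀ · v/(v + v_e) = 853 × 337/361 ≈ 796 Hz.
On the return leg the train is a moving observer: f₂ = f₁ · (v − v_e)/v = 796 × 313/337 ≈ 740 Hz.
Equivalently f₂ = f₀ · (v − v_e)/(v + v_e).

740 Hz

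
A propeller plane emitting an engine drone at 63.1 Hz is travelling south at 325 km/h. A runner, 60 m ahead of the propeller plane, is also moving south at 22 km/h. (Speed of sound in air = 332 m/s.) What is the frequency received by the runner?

325 km/h = 90.28 m/s; 22 km/h = 6.111 m/s.
The runner is ahead, so the propeller plane is moving toward it while the runner is moving away from the propeller plane.
With source approaching and observer receding, f' = f · (v − v_o)/(v − v_s).
f' = 63.1 × (332 − 6.111)/(332 − 90.28) = 63.1 × 325.89/241.72 ≈ 85 Hz.

85 Hz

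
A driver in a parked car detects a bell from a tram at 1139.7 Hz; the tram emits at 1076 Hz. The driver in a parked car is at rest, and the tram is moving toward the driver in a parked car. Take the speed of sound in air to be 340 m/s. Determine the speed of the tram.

19.0 m/s

f' = f · v/(v − v_s) ⇒ v_s = v · |1 − f/f'|.
v_s = 340 × |1 − 1076/1139.7| = 340 × 0.05589 ≈ 19.0 m/s.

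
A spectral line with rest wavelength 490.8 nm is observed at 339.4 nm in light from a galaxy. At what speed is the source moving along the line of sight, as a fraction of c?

λ'/λ₀ = 0.6915 < 1 (blueshift), so the source is approaching.
λ'/λ₀ = √((1 − β)/(1 + β)) for an approaching source ⇒ β = (1 − r²)/(1 + r²) with r = λ'/λ₀.
β = (1 − 0.4782)/(1 + 0.4782) ≈ 0.353.

0.353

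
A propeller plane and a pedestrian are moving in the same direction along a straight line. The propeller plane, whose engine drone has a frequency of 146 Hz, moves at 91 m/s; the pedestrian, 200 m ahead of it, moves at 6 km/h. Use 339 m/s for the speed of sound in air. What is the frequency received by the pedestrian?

199 Hz

6 km/h = 1.667 m/s.
The pedestrian is ahead, so the propeller plane is moving toward it while the pedestrian is moving away from the propeller plane.
General Doppler shift: f' = f · (v − v_o)/(v − v_s).
f' = 146 × (339 − 1.667)/(339 − 91) = 146 × 337.33/248 ≈ 199 Hz.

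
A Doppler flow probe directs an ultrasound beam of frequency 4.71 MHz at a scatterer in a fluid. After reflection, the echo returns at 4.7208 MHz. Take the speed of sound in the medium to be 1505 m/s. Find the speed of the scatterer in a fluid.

1.72 m/s

Double Doppler shift off a moving reflector: f₂ = f₀ · (v + u)/(v − u) (u > 0 toward emitter).
Rearranging, u = v · (f₂ − f₀)/(f₂ + f₀) = 1505 × 0.0108/9.4308 ≈ 1.72 m/s.
So the scatterer in a fluid is moving at 1.72 m/s toward the emitter.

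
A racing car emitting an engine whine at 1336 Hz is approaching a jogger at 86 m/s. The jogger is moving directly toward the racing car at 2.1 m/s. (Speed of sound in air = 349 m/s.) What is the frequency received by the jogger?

1784 Hz

General Doppler shift: f' = f · (v + v_o)/(v − v_s).
f' = 1336 × (349 + 2.1)/(349 − 86) = 1336 × 351.1/263 ≈ 1784 Hz.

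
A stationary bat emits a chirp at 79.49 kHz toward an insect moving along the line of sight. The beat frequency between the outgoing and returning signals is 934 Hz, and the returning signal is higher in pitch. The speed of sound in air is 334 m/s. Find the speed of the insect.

1.95 m/s

Double Doppler shift off a moving reflector: f₂ = f₀ · (v + u)/(v − u) (u > 0 toward emitter).
Returning signal is higher, so f₂ = f₀ + Δf = 79490 + 934 = 80424 Hz.
Rearranging, u = v · (f₂ − f₀)/(f₂ + f₀) = 334 × 934/159914 ≈ 1.95 m/s.
So the insect is moving at 1.95 m/s toward the emitter.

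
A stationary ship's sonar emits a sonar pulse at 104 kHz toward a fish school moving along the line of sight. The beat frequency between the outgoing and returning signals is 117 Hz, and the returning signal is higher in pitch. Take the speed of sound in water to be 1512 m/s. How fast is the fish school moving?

Double Doppler shift off a moving reflector: f₂ = f₀ · (v + u)/(v − u) (u > 0 toward emitter).
Returning signal is higher, so f₂ = f₀ + Δf = 104000 + 117 = 104117 Hz.
Rearranging, u = v · (f₂ − f₀)/(f₂ + f₀) = 1512 × 117/208117 ≈ 0.85 m/s.
So the fish school is moving at 0.85 m/s toward the emitter.

0.85 m/s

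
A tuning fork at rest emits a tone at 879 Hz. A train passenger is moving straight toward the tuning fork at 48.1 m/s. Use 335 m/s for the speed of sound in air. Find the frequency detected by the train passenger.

Only the observer moves, toward the source, so f' = f · (v + v_o)/v.
f' = 879 × (335 + 48.1)/335 = 879 × 383.1/335 ≈ 1005 Hz.

1005 Hz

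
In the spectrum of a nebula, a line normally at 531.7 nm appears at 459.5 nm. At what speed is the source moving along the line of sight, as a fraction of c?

0.145

λ'/λ₀ = 0.8642 < 1 (blueshift), so the source is approaching.
λ'/λ₀ = √((1 − β)/(1 + β)) for an approaching source ⇒ β = (1 − r²)/(1 + r²) with r = λ'/λ₀.
β = (1 − 0.7469)/(1 + 0.7469) ≈ 0.145.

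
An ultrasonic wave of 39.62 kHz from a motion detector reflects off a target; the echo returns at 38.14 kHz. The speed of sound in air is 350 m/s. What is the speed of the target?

6.7 m/s

Double Doppler shift off a moving reflector: f₂ = f₀ · (v + u)/(v − u) (u > 0 toward emitter).
Rearranging, u = v · (f₂ − f₀)/(f₂ + f₀) = 350 × -1.48/77.76 ≈ -6.7 m/s.
So the target is moving at 6.7 m/s away from the emitter.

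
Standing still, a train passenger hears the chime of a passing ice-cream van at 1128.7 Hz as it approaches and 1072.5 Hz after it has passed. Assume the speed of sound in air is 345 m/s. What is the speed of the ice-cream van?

f₁/f₂ = (v + v_s)/(v − v_s), so v_s = v · (f₁ − f₂)/(f₁ + f₂).
v_s = 345 × (1128.7 − 1072.5)/(1128.7 + 1072.5) = 345 × 56.2/2201.2 ≈ 8.8 m/s.

8.8 m/s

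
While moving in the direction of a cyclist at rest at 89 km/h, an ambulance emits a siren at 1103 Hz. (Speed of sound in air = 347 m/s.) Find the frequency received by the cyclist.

1188 Hz

89 km/h = 24.72 m/s.
With the source moving toward a stationary observer, f' = f · v/(v − v_s).
f' = 1103 × 347/(347 − 24.72) = 1103 × 347/322.3 ≈ 1188 Hz.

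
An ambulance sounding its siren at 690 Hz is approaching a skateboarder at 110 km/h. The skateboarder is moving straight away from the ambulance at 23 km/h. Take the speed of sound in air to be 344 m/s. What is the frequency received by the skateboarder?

743 Hz

110 km/h = 30.56 m/s; 23 km/h = 6.389 m/s.
With source approaching and observer receding, f' = f · (v − v_o)/(v − v_s).
f' = 690 × (344 − 6.389)/(344 − 30.56) = 690 × 337.61/313.44 ≈ 743 Hz.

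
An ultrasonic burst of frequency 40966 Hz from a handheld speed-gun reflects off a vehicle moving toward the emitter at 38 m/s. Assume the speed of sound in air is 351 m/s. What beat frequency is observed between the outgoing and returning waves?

9947 Hz

At the vehicle (a moving observer), f₁ = f₀ · (v + u)/v = 40966 × 389/351 ≈ 45401 Hz.
The reflection then acts as a moving source: f₂ = f₁ · v/(v − u) ≈ 50913 Hz.
Equivalently f₂ = f₀ · (v + u)/(v − u).
Beat frequency: |f₂ − f₀| = 2u·f₀/(v − u) = 2 × 38 × 40966/313 ≈ 9947 Hz.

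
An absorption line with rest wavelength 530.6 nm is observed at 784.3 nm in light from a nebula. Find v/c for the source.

0.372c

λ'/λ₀ = 1.4781 > 1 (redshift), so the source is receding.
λ'/λ₀ = √((1 + β)/(1 − β)) for a receding source ⇒ β = (r² − 1)/(r² + 1) with r = λ'/λ₀.
β = (2.1849 − 1)/(2.1849 + 1) ≈ 0.372.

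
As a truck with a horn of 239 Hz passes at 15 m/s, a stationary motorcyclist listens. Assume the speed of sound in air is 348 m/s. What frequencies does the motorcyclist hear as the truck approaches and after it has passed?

Approaching: f₁ = f · v/(v − v_s) = 239 × 348/333 ≈ 250 Hz.
Receding: f₂ = f · v/(v + v_s) = 239 × 348/363 ≈ 229 Hz.

250 Hz approaching; 229 Hz receding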